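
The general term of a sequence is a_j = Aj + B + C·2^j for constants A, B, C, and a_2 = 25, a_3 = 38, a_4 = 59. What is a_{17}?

262236

At j = 2, 3, 4: 2A + B + 4C = 25; 3A + B + 8C = 38; 4A + B + 16C = 59.
Subtracting the first from the second: A + 4C = 13.
Subtracting the second from the third: A + 8C = 21.
Solving: C = 2, A = 5, then B = 7.
Hence a_{17} = 5·17 + 7 + 2·131072 = 262236.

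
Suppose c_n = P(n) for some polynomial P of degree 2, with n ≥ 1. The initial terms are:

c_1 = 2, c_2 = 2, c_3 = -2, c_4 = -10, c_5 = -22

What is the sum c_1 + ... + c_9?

-318

1st diffs: 0, -4, -8, -12.
2nd diffs: -4, -4, -4 (constant).
Newton forward-difference form: c_n = 2 + (-4)·C(n-1,2).
Continuing: -38, -58, -82, -110.
Summing n = 1..9 (9 terms) gives -318.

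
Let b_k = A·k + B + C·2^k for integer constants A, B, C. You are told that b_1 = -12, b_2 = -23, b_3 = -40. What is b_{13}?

-24642

Write the equations: A + B + 2C = -12; 2A + B + 4C = -23; 3A + B + 8C = -40.
Subtracting the first from the second: A + 2C = -11.
Subtracting the second from the third: A + 4C = -17.
Solving: C = -3, A = -5, then B = -1.
So b_k = -5·k + (-1) + (-3)·2^k; at k=13 this is -24642.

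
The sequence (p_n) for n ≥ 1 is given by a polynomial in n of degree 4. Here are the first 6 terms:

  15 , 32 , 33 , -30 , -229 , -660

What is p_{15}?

1st diffs: 17, 1, -63, -199, -431.
2nd diffs: -16, -64, -136, -232.
3rd diffs: -48, -72, -96.
4th diffs: -24, -24 (constant).
Newton forward-difference form: p_n = 15 + 17·C(n-1,1) + (-16)·C(n-1,2) + (-48)·C(n-1,3) + (-24)·C(n-1,4).
At n = 15: n-1 = 14, so p_{15} = 15 + 238 - 1456 - 17472 - 24024 = -42699.

-42699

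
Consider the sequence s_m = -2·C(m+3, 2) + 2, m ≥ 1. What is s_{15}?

-304

C(18, 2) = 153, so s_{15} = -304.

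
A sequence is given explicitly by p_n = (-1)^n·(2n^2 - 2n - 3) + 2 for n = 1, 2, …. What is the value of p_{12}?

263

(-1)^12 = 1; 2n^2 - 2n - 3 at n=12 is 261; so p_{12} = 263.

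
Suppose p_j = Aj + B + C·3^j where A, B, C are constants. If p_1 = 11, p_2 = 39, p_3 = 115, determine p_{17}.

516560715

At j = 1, 2, 3: A + B + 3C = 11; 2A + B + 9C = 39; 3A + B + 27C = 115.
Subtracting the first from the second: A + 6C = 28.
Subtracting the second from the third: A + 18C = 76.
Solving: C = 4, A = 4, then B = -5.
Hence p_{17} = 4·17 + (-5) + 4·129140163 = 516560715.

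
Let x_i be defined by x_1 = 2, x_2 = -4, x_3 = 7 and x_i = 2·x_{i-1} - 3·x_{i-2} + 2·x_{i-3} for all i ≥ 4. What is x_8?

-18

Applying the relation repeatedly:
x_4 = 30;  x_5 = 31;  x_6 = -14;  x_7 = -61;  x_8 = -18.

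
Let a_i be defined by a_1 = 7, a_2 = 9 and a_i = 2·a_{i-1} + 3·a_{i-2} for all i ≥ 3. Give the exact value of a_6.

Applying the relation repeatedly:
a_3 = 39;  a_4 = 105;  a_5 = 327;  a_6 = 969.
(Characteristic roots are 3 and -1.)

969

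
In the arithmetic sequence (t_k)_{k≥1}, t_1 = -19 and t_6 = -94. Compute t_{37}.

-559

Common difference d = (-94 - (-19)) / (6 - 1) = -15.
t_k = -19 + (k - 1)·(-15).
t_{37} = -19 + 36·(-15) = -559.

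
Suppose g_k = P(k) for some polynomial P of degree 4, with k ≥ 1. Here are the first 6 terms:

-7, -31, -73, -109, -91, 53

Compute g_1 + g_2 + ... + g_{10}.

1st diffs: -24, -42, -36, 18, 144.
2nd diffs: -18, 6, 54, 126.
3rd diffs: 24, 48, 72.
4th diffs: 24, 24 (constant).
Newton forward-difference form: g_k = -7 + (-24)·C(k-1,1) + (-18)·C(k-1,2) + 24·C(k-1,3) + 24·C(k-1,4).
Continuing: 419, 1127, 2321, 4169.
Summing k = 1..10 (10 terms) gives 7778.

7778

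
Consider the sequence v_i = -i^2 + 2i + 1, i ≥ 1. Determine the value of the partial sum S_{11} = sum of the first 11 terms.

Over i = 1..11: Σi = 66, Σi² = 506.
Total = (-1)·506 + (2)·66 + (1)·11 = -363.

-363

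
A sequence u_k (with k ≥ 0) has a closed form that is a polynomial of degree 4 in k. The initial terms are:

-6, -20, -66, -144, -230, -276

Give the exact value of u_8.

666

1st diffs: -14, -46, -78, -86, -46.
2nd diffs: -32, -32, -8, 40.
3rd diffs: 0, 24, 48.
4th diffs: 24, 24 (constant).
So u_k = k^4 - 6k^3 - 5k^2 - 4k - 6.
Evaluating at k = 8 gives u_8 = 666.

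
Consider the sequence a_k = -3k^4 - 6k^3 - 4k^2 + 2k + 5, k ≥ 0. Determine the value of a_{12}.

a_{12} = -3·12^4 - 6·12^3 - 4·12^2 + 2·12 + 5 = -73123.

-73123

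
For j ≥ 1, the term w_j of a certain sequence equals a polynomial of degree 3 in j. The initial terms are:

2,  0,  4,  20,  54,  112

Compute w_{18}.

1st diffs: -2, 4, 16, 34, 58.
2nd diffs: 6, 12, 18, 24.
3rd diffs: 6, 6, 6 (constant).
Newton forward-difference form: w_j = 2 + (-2)·C(j-1,1) + 6·C(j-1,2) + 6·C(j-1,3).
At j = 18: j-1 = 17, so w_{18} = 2 - 34 + 816 + 4080 = 4864.

4864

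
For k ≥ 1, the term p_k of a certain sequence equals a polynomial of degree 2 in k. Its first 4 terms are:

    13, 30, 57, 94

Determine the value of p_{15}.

1161

1st diffs: 17, 27, 37.
2nd diffs: 10, 10 (constant).
Newton forward-difference form: p_k = 13 + 17·C(k-1,1) + 10·C(k-1,2).
At k = 15: k-1 = 14, so p_{15} = 13 + 238 + 910 = 1161.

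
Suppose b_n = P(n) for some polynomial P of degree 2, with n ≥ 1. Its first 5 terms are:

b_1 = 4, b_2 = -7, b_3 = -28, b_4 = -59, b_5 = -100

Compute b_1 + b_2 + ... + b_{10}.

-1655

1st diffs: -11, -21, -31, -41.
2nd diffs: -10, -10, -10 (constant).
So b_n = -5n^2 + 4n + 5.
Continuing: …, -151, -212, -283, -364, …, b_{10} = -455.
Summing n = 1..10 (10 terms) gives -1655.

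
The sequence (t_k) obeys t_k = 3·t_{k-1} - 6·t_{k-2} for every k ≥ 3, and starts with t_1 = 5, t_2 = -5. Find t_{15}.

Applying the relation repeatedly:
t_3 = -45  t_4 = -105  t_5 = -45  …  t_{12} = -8505  t_{13} = 287955  t_{14} = 914895  t_{15} = 1016955.

1016955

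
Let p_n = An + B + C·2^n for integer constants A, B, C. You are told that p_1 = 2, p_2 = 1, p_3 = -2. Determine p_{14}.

At n = 1, 2, 3: A + B + 2C = 2; 2A + B + 4C = 1; 3A + B + 8C = -2.
Subtracting the first from the second: A + 2C = -1.
Subtracting the second from the third: A + 4C = -3.
Solving: C = -1, A = 1, then B = 3.
So p_n = 1·n + 3 + (-1)·2^n; at n=14 this is -16367.

-16367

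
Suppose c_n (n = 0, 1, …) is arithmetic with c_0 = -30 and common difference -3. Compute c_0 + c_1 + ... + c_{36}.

c_n = -30 + (n - 0)·(-3).
c_{36} = -138; S = 37·(-30 + (-138))/2 = -3108.

-3108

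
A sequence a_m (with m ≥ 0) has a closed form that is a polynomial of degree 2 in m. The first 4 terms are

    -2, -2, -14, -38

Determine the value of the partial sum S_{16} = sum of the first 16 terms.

-6752

1st diffs: 0, -12, -24.
2nd diffs: -12, -12 (constant).
Newton forward-difference form: a_m = -2 + (-12)·C(m,2).
Continuing: …, -74, -122, -182, -254, …, a_{15} = -1262.
Summing m = 0..15 (16 terms) gives -6752.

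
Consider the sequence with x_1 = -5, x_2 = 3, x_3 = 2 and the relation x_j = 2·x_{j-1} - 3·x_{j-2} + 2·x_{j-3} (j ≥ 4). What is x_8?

49

x_4 = -15;  x_5 = -30;  x_6 = -11;  x_7 = 38;  x_8 = 49.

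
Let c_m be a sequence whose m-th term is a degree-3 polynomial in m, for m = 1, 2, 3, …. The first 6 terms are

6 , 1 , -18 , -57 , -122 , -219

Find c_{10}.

-1047

1st diffs: -5, -19, -39, -65, -97.
2nd diffs: -14, -20, -26, -32.
3rd diffs: -6, -6, -6 (constant).
So c_m = -m^3 - m^2 + 5m + 3.
Evaluating at m = 10 gives c_{10} = -1047.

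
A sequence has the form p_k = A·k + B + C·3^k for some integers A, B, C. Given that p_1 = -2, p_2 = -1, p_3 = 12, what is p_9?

Write the equations: A + B + 3C = -2; 2A + B + 9C = -1; 3A + B + 27C = 12.
Subtracting the first from the second: A + 6C = 1.
Subtracting the second from the third: A + 18C = 13.
Solving: C = 1, A = -5, then B = 0.
Therefore p_9 = -45 + 0 + 1·19683 = 19638.

19638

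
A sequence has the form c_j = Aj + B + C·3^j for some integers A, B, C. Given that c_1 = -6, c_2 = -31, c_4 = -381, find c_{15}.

At j = 1, 2, 4: A + B + 3C = -6; 2A + B + 9C = -31; 4A + B + 81C = -381.
Subtracting the first from the second: A + 6C = -25.
Subtracting the second from the third: 2A + 72C = -350.
Solving: C = -5, A = 5, then B = 4.
Hence c_{15} = 5·15 + 4 + (-5)·14348907 = -71744456.

-71744456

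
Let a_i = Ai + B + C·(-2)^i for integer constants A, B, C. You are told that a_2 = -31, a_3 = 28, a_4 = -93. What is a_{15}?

Write the equations: 2A + B + 4C = -31; 3A + B - 8C = 28; 4A + B + 16C = -93.
Subtracting the first from the second: A - 12C = 59.
Subtracting the second from the third: A + 24C = -121.
Solving: C = -5, A = -1, then B = -9.
Hence a_{15} = -1·15 + (-9) + (-5)·(-32768) = 163816.

163816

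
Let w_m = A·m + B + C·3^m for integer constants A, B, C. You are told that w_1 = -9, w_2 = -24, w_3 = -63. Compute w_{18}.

-774841032

At m = 1, 2, 3: A + B + 3C = -9; 2A + B + 9C = -24; 3A + B + 27C = -63.
Subtracting the first from the second: A + 6C = -15.
Subtracting the second from the third: A + 18C = -39.
Solving: C = -2, A = -3, then B = 0.
Hence w_{18} = -3·18 + 0 + (-2)·387420489 = -774841032.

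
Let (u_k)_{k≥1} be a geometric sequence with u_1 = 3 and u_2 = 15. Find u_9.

Common ratio r = 5.
u_k = 3·5^(k-1).
u_9 = 3·5^8 = 1171875.

1171875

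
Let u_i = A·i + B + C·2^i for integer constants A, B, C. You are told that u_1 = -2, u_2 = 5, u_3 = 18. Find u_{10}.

The three given values yield: A + B + 2C = -2; 2A + B + 4C = 5; 3A + B + 8C = 18.
Subtracting the first from the second: A + 2C = 7.
Subtracting the second from the third: A + 4C = 13.
Solving: C = 3, A = 1, then B = -9.
Hence u_{10} = 1·10 + (-9) + 3·1024 = 3073.

3073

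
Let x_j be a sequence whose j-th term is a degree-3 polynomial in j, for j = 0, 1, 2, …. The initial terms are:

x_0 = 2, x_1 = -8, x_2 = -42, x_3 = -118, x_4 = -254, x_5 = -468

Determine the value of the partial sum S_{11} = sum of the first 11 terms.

1st diffs: -10, -34, -76, -136, -214.
2nd diffs: -24, -42, -60, -78.
3rd diffs: -18, -18, -18 (constant).
So x_j = -3j^3 - 3j^2 - 4j + 2.
Continuing: …, -778, -1202, -1758, -2464, …, x_{10} = -3338.
Summing j = 0..10 (11 terms) gives -10428.

-10428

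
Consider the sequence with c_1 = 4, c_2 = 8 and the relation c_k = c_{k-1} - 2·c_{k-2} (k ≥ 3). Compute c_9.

Compute successive terms:
c_3 = 0  c_4 = -16  c_5 = -16  c_6 = 16  c_7 = 48  c_8 = 16  c_9 = -80.

-80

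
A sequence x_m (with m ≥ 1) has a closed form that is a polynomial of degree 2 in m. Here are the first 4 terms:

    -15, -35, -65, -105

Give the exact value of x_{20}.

-2105

1st diffs: -20, -30, -40.
2nd diffs: -10, -10 (constant).
Newton forward-difference form: x_m = -15 + (-20)·C(m-1,1) + (-10)·C(m-1,2).
At m = 20: m-1 = 19, so x_{20} = -15 - 380 - 1710 = -2105.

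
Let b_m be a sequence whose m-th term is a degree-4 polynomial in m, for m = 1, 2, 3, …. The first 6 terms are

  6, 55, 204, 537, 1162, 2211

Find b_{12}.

27825

1st diffs: 49, 149, 333, 625, 1049.
2nd diffs: 100, 184, 292, 424.
3rd diffs: 84, 108, 132.
4th diffs: 24, 24 (constant).
So b_m = m^4 + 4m^3 + m^2 + 3m - 3.
Evaluating at m = 12 gives b_{12} = 27825.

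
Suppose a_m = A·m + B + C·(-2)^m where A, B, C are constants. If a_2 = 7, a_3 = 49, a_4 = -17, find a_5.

133

Plug in m = 2, 3, 4: 2A + B + 4C = 7; 3A + B - 8C = 49; 4A + B + 16C = -17.
Subtracting the first from the second: A - 12C = 42.
Subtracting the second from the third: A + 24C = -66.
Solving: C = -3, A = 6, then B = 7.
Therefore a_5 = 30 + 7 + (-3)·(-32) = 133.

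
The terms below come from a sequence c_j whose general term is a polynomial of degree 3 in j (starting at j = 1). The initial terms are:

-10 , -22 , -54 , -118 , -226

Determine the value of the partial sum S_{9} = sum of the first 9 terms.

1st diffs: -12, -32, -64, -108.
2nd diffs: -20, -32, -44.
3rd diffs: -12, -12 (constant).
Newton forward-difference form: c_j = -10 + (-12)·C(j-1,1) + (-20)·C(j-1,2) + (-12)·C(j-1,3).
Continuing: -390, -622, -934, -1338.
Summing j = 1..9 (9 terms) gives -3714.

-3714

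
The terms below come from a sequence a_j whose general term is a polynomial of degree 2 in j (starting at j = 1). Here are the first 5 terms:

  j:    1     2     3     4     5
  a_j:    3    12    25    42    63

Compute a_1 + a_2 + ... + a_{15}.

2810

1st diffs: 9, 13, 17, 21.
2nd diffs: 4, 4, 4 (constant).
Newton forward-difference form: a_j = 3 + 9·C(j-1,1) + 4·C(j-1,2).
Continuing: …, 88, 117, 150, 187, …, a_{15} = 493.
Summing j = 1..15 (15 terms) gives 2810.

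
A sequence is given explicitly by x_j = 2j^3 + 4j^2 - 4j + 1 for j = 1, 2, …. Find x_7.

855

x_7 = 2·7^3 + 4·7^2 - 4·7 + 1 = 855.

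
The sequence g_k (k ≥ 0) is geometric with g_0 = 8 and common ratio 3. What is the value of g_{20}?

27894275208

g_k = 8·3^(k-0).
g_{20} = 8·3^20 = 27894275208.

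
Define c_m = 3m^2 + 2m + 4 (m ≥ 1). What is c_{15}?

709

c_{15} = 3·15^2 + 2·15 + 4 = 709.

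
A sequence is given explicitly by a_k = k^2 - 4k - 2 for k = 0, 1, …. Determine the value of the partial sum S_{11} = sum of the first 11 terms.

143

Over k = 0..10: Σk = 55, Σk² = 385.
Total = (1)·385 + (-4)·55 + (-2)·11 = 143.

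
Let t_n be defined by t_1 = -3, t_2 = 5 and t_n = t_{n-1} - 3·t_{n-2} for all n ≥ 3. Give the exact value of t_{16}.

-6121

Iterate the recurrence:
t_3 = 14  t_4 = -1  t_5 = -43  …  t_{13} = 3077  t_{14} = -1555  t_{15} = -10786  t_{16} = -6121.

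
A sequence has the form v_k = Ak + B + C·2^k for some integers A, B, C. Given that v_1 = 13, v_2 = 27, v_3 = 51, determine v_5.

Write the equations: A + B + 2C = 13; 2A + B + 4C = 27; 3A + B + 8C = 51.
Subtracting the first from the second: A + 2C = 14.
Subtracting the second from the third: A + 4C = 24.
Solving: C = 5, A = 4, then B = -1.
Hence v_5 = 4·5 + (-1) + 5·32 = 179.

179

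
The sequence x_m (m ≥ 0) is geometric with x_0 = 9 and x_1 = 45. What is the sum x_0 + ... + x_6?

175779

Common ratio r = 5.
x_m = 9·5^(m-0).
S = 9·(5^7 - 1)/(5 - 1) = 9·(78125 - 1)/(4) = 175779.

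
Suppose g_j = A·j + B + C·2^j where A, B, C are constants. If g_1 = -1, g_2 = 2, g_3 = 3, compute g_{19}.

The three given values yield: A + B + 2C = -1; 2A + B + 4C = 2; 3A + B + 8C = 3.
Subtracting the first from the second: A + 2C = 3.
Subtracting the second from the third: A + 4C = 1.
Solving: C = -1, A = 5, then B = -4.
Hence g_{19} = 5·19 + (-4) + (-1)·524288 = -524197.

-524197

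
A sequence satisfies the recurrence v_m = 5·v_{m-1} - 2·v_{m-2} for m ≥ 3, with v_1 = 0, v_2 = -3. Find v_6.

Step forward from the initial values:
v_3 = -15  v_4 = -69  v_5 = -315  v_6 = -1437.

-1437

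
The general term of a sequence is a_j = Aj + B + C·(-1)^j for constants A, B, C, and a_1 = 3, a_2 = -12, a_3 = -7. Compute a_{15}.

Plug in j = 1, 2, 3: A + B - C = 3; 2A + B + C = -12; 3A + B - C = -7.
Subtracting the first from the second: A + 2C = -15.
Subtracting the second from the third: A - 2C = 5.
Solving: C = -5, A = -5, then B = 3.
So a_j = -5·j + 3 + (-5)·(-1)^j; at j=15 this is -67.

-67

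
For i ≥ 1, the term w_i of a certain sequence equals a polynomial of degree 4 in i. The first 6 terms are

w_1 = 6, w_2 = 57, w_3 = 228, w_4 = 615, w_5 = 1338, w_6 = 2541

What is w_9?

10830

1st diffs: 51, 171, 387, 723, 1203.
2nd diffs: 120, 216, 336, 480.
3rd diffs: 96, 120, 144.
4th diffs: 24, 24 (constant).
So w_i = i^4 + 6i^3 - i^2 - 3i + 3.
Evaluating at i = 9 gives w_9 = 10830.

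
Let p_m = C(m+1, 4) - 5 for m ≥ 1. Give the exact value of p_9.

205

C(10, 4) = 210, so p_9 = 205.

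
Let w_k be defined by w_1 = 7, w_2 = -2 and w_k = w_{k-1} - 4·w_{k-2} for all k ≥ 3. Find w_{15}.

Iterate the recurrence:
w_3 = -30  w_4 = -22  w_5 = 98  …  w_{12} = -10518  w_{13} = -27230  w_{14} = 14842  w_{15} = 123762.

123762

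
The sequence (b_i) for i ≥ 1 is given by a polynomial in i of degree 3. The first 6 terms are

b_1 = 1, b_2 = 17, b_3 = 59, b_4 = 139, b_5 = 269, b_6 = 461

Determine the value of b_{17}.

10097

1st diffs: 16, 42, 80, 130, 192.
2nd diffs: 26, 38, 50, 62.
3rd diffs: 12, 12, 12 (constant).
So b_i = 2i^3 + i^2 - i - 1.
Evaluating at i = 17 gives b_{17} = 10097.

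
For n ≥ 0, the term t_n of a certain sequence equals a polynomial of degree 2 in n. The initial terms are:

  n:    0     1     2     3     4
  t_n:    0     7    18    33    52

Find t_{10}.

250

1st diffs: 7, 11, 15, 19.
2nd diffs: 4, 4, 4 (constant).
Newton forward-difference form: t_n = 7·C(n,1) + 4·C(n,2).
At n = 10: n = 10, so t_{10} = 70 + 180 = 250.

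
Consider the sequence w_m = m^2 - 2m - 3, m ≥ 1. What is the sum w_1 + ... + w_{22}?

3223

Over m = 1..22: Σm = 253, Σm² = 3795.
Total = (1)·3795 + (-2)·253 + (-3)·22 = 3223.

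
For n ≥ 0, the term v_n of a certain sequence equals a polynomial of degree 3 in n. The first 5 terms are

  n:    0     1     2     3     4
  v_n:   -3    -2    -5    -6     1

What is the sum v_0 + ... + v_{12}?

1st diffs: 1, -3, -1, 7.
2nd diffs: -4, 2, 8.
3rd diffs: 6, 6 (constant).
Newton forward-difference form: v_n = -3 + 1·C(n,1) + (-4)·C(n,2) + 6·C(n,3).
Continuing: …, 22, 63, 130, 229, …, v_{12} = 1065.
Summing n = 0..12 (13 terms) gives 3185.

3185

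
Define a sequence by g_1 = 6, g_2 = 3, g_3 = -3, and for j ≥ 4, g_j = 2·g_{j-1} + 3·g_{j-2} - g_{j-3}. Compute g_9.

Iterate the recurrence:
g_4 = -3; g_5 = -18; g_6 = -42; g_7 = -135; g_8 = -378; g_9 = -1119.

-1119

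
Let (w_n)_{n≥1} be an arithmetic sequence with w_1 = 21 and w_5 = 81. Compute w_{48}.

726

Common difference d = (81 - 21) / (5 - 1) = 15.
w_n = 21 + (n - 1)·15.
w_{48} = 21 + 47·15 = 726.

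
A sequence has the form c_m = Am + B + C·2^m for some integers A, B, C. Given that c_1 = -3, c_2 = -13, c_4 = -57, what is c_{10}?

Plug in m = 1, 2, 4: A + B + 2C = -3; 2A + B + 4C = -13; 4A + B + 16C = -57.
Subtracting the first from the second: A + 2C = -10.
Subtracting the second from the third: 2A + 12C = -44.
Solving: C = -3, A = -4, then B = 7.
Therefore c_{10} = -40 + 7 + (-3)·1024 = -3105.

-3105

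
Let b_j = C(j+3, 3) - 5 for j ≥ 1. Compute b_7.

115

C(10, 3) = 120, so b_7 = 115.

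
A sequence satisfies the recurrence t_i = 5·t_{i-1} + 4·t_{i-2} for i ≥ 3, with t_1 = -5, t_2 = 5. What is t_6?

Applying the relation repeatedly:
t_3 = 5  t_4 = 45  t_5 = 245  t_6 = 1405.

1405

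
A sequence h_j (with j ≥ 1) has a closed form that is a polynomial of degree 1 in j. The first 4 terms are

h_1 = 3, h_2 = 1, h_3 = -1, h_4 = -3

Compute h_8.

-11

1st diffs: -2, -2, -2 (constant).
So h_j = -2j + 5.
Evaluating at j = 8 gives h_8 = -11.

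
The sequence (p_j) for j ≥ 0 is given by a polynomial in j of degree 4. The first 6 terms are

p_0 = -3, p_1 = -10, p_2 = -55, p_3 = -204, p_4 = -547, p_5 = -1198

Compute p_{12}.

1st diffs: -7, -45, -149, -343, -651.
2nd diffs: -38, -104, -194, -308.
3rd diffs: -66, -90, -114.
4th diffs: -24, -24 (constant).
Newton forward-difference form: p_j = -3 + (-7)·C(j,1) + (-38)·C(j,2) + (-66)·C(j,3) + (-24)·C(j,4).
At j = 12: j = 12, so p_{12} = -3 - 84 - 2508 - 14520 - 11880 = -28995.

-28995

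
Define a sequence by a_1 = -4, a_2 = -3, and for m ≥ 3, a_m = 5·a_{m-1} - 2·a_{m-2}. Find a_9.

-56659

Step forward from the initial values:
a_3 = -7, a_4 = -29, a_5 = -131, a_6 = -597, a_7 = -2723, a_8 = -12421, a_9 = -56659.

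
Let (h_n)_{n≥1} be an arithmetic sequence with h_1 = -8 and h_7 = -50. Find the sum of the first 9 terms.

Common difference d = (-50 - (-8)) / (7 - 1) = -7.
h_n = -8 + (n - 1)·(-7).
h_9 = -64; S = 9·(-8 + (-64))/2 = -324.

-324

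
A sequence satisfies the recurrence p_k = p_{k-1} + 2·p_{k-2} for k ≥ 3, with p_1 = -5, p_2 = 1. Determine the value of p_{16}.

-43687

Compute successive terms:
p_3 = -9;  p_4 = -7;  p_5 = -25;  …;  p_{13} = -5465;  p_{14} = -10919;  p_{15} = -21849;  p_{16} = -43687.
(Characteristic roots are 2 and -1.)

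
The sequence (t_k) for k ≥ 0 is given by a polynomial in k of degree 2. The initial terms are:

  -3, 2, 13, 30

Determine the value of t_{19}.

1118

1st diffs: 5, 11, 17.
2nd diffs: 6, 6 (constant).
Newton forward-difference form: t_k = -3 + 5·C(k,1) + 6·C(k,2).
At k = 19: k = 19, so t_{19} = -3 + 95 + 1026 = 1118.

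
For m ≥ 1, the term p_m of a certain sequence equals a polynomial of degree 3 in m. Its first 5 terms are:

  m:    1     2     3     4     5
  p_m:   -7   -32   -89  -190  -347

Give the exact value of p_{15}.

-7637

1st diffs: -25, -57, -101, -157.
2nd diffs: -32, -44, -56.
3rd diffs: -12, -12 (constant).
So p_m = -2m^3 - 4m^2 + m - 2.
Evaluating at m = 15 gives p_{15} = -7637.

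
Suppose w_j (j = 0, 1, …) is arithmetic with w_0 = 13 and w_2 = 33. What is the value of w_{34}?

Common difference d = (33 - 13) / (2 - 0) = 10.
w_j = 13 + (j - 0)·10.
w_{34} = 13 + 34·10 = 353.

353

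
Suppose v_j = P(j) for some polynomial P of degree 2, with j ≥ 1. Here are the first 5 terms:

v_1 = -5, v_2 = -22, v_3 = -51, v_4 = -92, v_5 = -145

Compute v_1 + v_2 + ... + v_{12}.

1st diffs: -17, -29, -41, -53.
2nd diffs: -12, -12, -12 (constant).
Newton forward-difference form: v_j = -5 + (-17)·C(j-1,1) + (-12)·C(j-1,2).
Continuing: …, -210, -287, -376, -477, …, v_{12} = -852.
Summing j = 1..12 (12 terms) gives -3822.

-3822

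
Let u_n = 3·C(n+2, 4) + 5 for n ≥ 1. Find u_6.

215

C(8, 4) = 70, so u_6 = 215.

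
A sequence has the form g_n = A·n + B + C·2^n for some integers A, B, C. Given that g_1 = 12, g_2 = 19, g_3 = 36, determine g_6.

Write the equations: A + B + 2C = 12; 2A + B + 4C = 19; 3A + B + 8C = 36.
Subtracting the first from the second: A + 2C = 7.
Subtracting the second from the third: A + 4C = 17.
Solving: C = 5, A = -3, then B = 5.
Therefore g_6 = -18 + 5 + 5·64 = 307.

307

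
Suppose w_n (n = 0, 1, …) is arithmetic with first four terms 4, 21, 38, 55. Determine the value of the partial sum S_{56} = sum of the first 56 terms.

26404

Common difference d = 17.
w_n = 4 + (n - 0)·17.
w_{55} = 939; S = 56·(4 + 939)/2 = 26404.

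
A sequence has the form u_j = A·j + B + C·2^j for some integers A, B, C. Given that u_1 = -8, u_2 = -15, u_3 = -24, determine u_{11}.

-2104

The three given values yield: A + B + 2C = -8; 2A + B + 4C = -15; 3A + B + 8C = -24.
Subtracting the first from the second: A + 2C = -7.
Subtracting the second from the third: A + 4C = -9.
Solving: C = -1, A = -5, then B = -1.
Hence u_{11} = -5·11 + (-1) + (-1)·2048 = -2104.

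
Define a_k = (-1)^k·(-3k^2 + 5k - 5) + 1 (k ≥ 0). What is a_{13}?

(-1)^13 = -1; -3k^2 + 5k - 5 at k=13 is -447; so a_{13} = 448.

448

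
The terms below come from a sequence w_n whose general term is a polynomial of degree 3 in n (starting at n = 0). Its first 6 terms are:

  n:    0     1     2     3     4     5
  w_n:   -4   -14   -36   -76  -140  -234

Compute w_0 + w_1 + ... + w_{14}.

-14760

1st diffs: -10, -22, -40, -64, -94.
2nd diffs: -12, -18, -24, -30.
3rd diffs: -6, -6, -6 (constant).
So w_n = -n^3 - 3n^2 - 6n - 4.
Continuing: …, -364, -536, -756, -1030, …, w_{14} = -3420.
Summing n = 0..14 (15 terms) gives -14760.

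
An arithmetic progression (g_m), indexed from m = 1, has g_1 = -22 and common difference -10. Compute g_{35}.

g_m = -22 + (m - 1)·(-10).
g_{35} = -22 + 34·(-10) = -362.

-362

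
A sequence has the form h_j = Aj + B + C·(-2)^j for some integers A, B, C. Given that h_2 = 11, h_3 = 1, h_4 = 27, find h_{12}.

At j = 2, 3, 4: 2A + B + 4C = 11; 3A + B - 8C = 1; 4A + B + 16C = 27.
Subtracting the first from the second: A - 12C = -10.
Subtracting the second from the third: A + 24C = 26.
Solving: C = 1, A = 2, then B = 3.
Hence h_{12} = 2·12 + 3 + 1·4096 = 4123.

4123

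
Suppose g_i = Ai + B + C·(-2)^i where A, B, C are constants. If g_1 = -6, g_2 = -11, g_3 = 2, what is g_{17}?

The three given values yield: A + B - 2C = -6; 2A + B + 4C = -11; 3A + B - 8C = 2.
Subtracting the first from the second: A + 6C = -5.
Subtracting the second from the third: A - 12C = 13.
Solving: C = -1, A = 1, then B = -9.
Hence g_{17} = 1·17 + (-9) + (-1)·(-131072) = 131080.

131080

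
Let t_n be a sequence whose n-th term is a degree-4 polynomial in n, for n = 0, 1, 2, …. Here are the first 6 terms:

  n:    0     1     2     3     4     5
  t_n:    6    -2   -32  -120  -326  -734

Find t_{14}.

1st diffs: -8, -30, -88, -206, -408.
2nd diffs: -22, -58, -118, -202.
3rd diffs: -36, -60, -84.
4th diffs: -24, -24 (constant).
Newton forward-difference form: t_n = 6 + (-8)·C(n,1) + (-22)·C(n,2) + (-36)·C(n,3) + (-24)·C(n,4).
At n = 14: n = 14, so t_{14} = 6 - 112 - 2002 - 13104 - 24024 = -39236.

-39236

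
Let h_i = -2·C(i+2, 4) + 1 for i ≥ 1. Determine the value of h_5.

C(7, 4) = 35, so h_5 = -69.

-69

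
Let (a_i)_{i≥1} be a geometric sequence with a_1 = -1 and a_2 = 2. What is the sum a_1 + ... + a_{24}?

Common ratio r = -2.
a_i = (-1)·(-2)^(i-1).
S = (-1)·((-2)^24 - 1)/(-2 - 1) = (-1)·(16777216 - 1)/(-3) = 5592405.

5592405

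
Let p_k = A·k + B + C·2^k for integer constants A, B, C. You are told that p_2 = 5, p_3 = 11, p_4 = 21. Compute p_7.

Plug in k = 2, 3, 4: 2A + B + 4C = 5; 3A + B + 8C = 11; 4A + B + 16C = 21.
Subtracting the first from the second: A + 4C = 6.
Subtracting the second from the third: A + 8C = 10.
Solving: C = 1, A = 2, then B = -3.
So p_k = 2·k + (-3) + 1·2^k; at k=7 this is 139.

139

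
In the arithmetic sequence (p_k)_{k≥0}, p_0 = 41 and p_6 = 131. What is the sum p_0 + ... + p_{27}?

Common difference d = (131 - 41) / (6 - 0) = 15.
p_k = 41 + (k - 0)·15.
p_{27} = 446; S = 28·(41 + 446)/2 = 6818.

6818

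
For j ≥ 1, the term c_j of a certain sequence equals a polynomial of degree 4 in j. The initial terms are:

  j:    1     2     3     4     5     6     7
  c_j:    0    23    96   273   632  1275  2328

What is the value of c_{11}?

1st diffs: 23, 73, 177, 359, 643, 1053.
2nd diffs: 50, 104, 182, 284, 410.
3rd diffs: 54, 78, 102, 126.
4th diffs: 24, 24, 24 (constant).
So c_j = j^4 - j^3 + 6j^2 - 3j - 3.
Evaluating at j = 11 gives c_{11} = 14000.

14000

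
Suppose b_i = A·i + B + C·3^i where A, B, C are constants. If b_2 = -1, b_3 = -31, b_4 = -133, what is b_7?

Write the equations: 2A + B + 9C = -1; 3A + B + 27C = -31; 4A + B + 81C = -133.
Subtracting the first from the second: A + 18C = -30.
Subtracting the second from the third: A + 54C = -102.
Solving: C = -2, A = 6, then B = 5.
Hence b_7 = 6·7 + 5 + (-2)·2187 = -4327.

-4327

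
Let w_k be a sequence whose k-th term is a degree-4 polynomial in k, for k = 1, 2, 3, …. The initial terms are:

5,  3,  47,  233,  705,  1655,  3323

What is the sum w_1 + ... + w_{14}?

1st diffs: -2, 44, 186, 472, 950, 1668.
2nd diffs: 46, 142, 286, 478, 718.
3rd diffs: 96, 144, 192, 240.
4th diffs: 48, 48, 48 (constant).
So w_k = 2k^4 - 4k^3 - 3k^2 + 5k + 5.
Continuing: …, 5997, 10013, 15755, 23655, …, w_{14} = 65343.
Summing k = 1..14 (14 terms) gives 208824.

208824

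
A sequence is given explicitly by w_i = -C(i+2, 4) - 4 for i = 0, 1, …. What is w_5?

-39

C(7, 4) = 35, so w_5 = -39.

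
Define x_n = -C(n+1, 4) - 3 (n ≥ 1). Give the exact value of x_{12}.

-718

C(13, 4) = 715, so x_{12} = -718.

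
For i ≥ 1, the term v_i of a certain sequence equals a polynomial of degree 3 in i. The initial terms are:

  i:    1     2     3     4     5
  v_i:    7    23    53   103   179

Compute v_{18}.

6263

1st diffs: 16, 30, 50, 76.
2nd diffs: 14, 20, 26.
3rd diffs: 6, 6 (constant).
Newton forward-difference form: v_i = 7 + 16·C(i-1,1) + 14·C(i-1,2) + 6·C(i-1,3).
At i = 18: i-1 = 17, so v_{18} = 7 + 272 + 1904 + 4080 = 6263.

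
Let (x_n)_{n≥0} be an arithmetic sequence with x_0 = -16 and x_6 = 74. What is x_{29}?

Common difference d = (74 - (-16)) / (6 - 0) = 15.
x_n = -16 + (n - 0)·15.
x_{29} = -16 + 29·15 = 419.

419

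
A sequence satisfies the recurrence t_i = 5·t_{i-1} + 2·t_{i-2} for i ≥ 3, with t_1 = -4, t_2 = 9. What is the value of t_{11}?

Applying the relation repeatedly:
t_3 = 37  t_4 = 203  t_5 = 1089  t_6 = 5851  t_7 = 31433  t_8 = 168867  t_9 = 907201  t_{10} = 4873739  t_{11} = 26183097.

26183097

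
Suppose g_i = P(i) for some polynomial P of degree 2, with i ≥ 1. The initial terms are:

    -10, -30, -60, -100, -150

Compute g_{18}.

-1710

1st diffs: -20, -30, -40, -50.
2nd diffs: -10, -10, -10 (constant).
So g_i = -5i^2 - 5i.
Evaluating at i = 18 gives g_{18} = -1710.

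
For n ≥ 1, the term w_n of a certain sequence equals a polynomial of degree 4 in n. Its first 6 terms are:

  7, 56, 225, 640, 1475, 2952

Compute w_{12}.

1st diffs: 49, 169, 415, 835, 1477.
2nd diffs: 120, 246, 420, 642.
3rd diffs: 126, 174, 222.
4th diffs: 48, 48 (constant).
So w_n = 2n^4 + n^3 + 4n^2.
Evaluating at n = 12 gives w_{12} = 43776.

43776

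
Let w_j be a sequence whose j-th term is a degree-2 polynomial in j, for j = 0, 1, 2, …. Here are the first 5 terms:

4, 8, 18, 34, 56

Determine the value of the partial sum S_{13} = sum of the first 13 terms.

2080

1st diffs: 4, 10, 16, 22.
2nd diffs: 6, 6, 6 (constant).
Newton forward-difference form: w_j = 4 + 4·C(j,1) + 6·C(j,2).
Continuing: …, 84, 118, 158, 204, …, w_{12} = 448.
Summing j = 0..12 (13 terms) gives 2080.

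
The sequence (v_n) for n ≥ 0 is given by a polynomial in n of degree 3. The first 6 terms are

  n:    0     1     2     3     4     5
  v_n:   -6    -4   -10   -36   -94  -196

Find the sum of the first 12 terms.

1st diffs: 2, -6, -26, -58, -102.
2nd diffs: -8, -20, -32, -44.
3rd diffs: -12, -12, -12 (constant).
Newton forward-difference form: v_n = -6 + 2·C(n,1) + (-8)·C(n,2) + (-12)·C(n,3).
Continuing: …, -354, -580, -886, -1284, …, v_{11} = -2404.
Summing n = 0..11 (12 terms) gives -7640.

-7640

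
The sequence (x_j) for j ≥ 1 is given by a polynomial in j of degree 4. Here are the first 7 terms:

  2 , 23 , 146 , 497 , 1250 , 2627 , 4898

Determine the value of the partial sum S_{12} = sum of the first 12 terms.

1st diffs: 21, 123, 351, 753, 1377, 2271.
2nd diffs: 102, 228, 402, 624, 894.
3rd diffs: 126, 174, 222, 270.
4th diffs: 48, 48, 48 (constant).
Newton forward-difference form: x_j = 2 + 21·C(j-1,1) + 102·C(j-1,2) + 126·C(j-1,3) + 48·C(j-1,4).
Continuing: …, 8381, 13442, 20495, 30002, …, x_{12} = 42473.
Summing j = 1..12 (12 terms) gives 124236.

124236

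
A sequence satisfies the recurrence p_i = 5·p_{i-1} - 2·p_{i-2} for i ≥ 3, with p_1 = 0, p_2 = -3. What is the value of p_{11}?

-2838075

Step forward from the initial values:
p_3 = -15  p_4 = -69  p_5 = -315  p_6 = -1437  p_7 = -6555  p_8 = -29901  p_9 = -136395  p_{10} = -622173  p_{11} = -2838075.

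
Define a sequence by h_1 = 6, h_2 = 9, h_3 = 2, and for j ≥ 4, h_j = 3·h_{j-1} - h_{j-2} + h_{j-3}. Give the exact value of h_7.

Iterate the recurrence:
h_4 = 3  h_5 = 16  h_6 = 47  h_7 = 128.

128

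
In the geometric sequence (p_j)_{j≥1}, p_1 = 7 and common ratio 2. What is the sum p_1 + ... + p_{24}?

p_j = 7·2^(j-1).
S = 7·(2^24 - 1)/(2 - 1) = 7·(16777216 - 1)/(1) = 117440505.

117440505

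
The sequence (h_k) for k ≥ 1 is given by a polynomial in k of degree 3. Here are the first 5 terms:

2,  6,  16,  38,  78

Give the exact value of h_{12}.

1366

1st diffs: 4, 10, 22, 40.
2nd diffs: 6, 12, 18.
3rd diffs: 6, 6 (constant).
Newton forward-difference form: h_k = 2 + 4·C(k-1,1) + 6·C(k-1,2) + 6·C(k-1,3).
At k = 12: k-1 = 11, so h_{12} = 2 + 44 + 330 + 990 = 1366.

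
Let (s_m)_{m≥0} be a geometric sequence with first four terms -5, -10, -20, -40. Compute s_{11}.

-10240

Common ratio r = 2.
s_m = (-5)·2^(m-0).
s_{11} = (-5)·2^11 = -10240.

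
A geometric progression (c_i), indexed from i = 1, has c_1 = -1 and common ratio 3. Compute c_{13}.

-531441

c_i = (-1)·3^(i-1).
c_{13} = (-1)·3^12 = -531441.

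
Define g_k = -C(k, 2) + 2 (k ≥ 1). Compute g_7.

-19

C(7, 2) = 21, so g_7 = -19.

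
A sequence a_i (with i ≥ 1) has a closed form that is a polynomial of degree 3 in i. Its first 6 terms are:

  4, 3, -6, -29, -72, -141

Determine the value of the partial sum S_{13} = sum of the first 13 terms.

1st diffs: -1, -9, -23, -43, -69.
2nd diffs: -8, -14, -20, -26.
3rd diffs: -6, -6, -6 (constant).
So a_i = -i^3 + 2i^2 + 3.
Continuing: …, -242, -381, -564, -797, …, a_{13} = -1856.
Summing i = 1..13 (13 terms) gives -6604.

-6604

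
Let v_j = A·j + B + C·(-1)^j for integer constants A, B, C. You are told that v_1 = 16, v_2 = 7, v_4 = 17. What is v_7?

At j = 1, 2, 4: A + B - C = 16; 2A + B + C = 7; 4A + B + C = 17.
Subtracting the first from the second: A + 2C = -9.
Subtracting the second from the third: 2A = 10.
Solving: C = -7, A = 5, then B = 4.
Therefore v_7 = 35 + 4 + (-7)·(-1) = 46.

46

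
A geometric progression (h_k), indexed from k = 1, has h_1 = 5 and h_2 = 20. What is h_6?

Common ratio r = 4.
h_k = 5·4^(k-1).
h_6 = 5·4^5 = 5120.

5120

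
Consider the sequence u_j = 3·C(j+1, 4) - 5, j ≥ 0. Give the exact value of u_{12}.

C(13, 4) = 715, so u_{12} = 2140.

2140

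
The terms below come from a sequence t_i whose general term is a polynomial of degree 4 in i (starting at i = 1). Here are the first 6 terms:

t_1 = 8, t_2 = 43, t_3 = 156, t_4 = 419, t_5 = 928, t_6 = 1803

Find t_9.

1st diffs: 35, 113, 263, 509, 875.
2nd diffs: 78, 150, 246, 366.
3rd diffs: 72, 96, 120.
4th diffs: 24, 24 (constant).
So t_i = i^4 + 2i^3 + 2i^2 + 3.
Evaluating at i = 9 gives t_9 = 8184.

8184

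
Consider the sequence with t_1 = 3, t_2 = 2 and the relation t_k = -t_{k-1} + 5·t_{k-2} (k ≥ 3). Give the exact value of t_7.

Iterate the recurrence:
t_3 = 13, t_4 = -3, t_5 = 68, t_6 = -83, t_7 = 423.

423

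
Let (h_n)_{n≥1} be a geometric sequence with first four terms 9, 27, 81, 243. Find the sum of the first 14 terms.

21523356

Common ratio r = 3.
h_n = 9·3^(n-1).
S = 9·(3^14 - 1)/(3 - 1) = 9·(4782969 - 1)/(2) = 21523356.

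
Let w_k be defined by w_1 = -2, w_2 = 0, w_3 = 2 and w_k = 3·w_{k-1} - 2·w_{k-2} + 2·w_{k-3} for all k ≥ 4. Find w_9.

114

Iterate the recurrence:
w_4 = 2  w_5 = 2  w_6 = 6  w_7 = 18  w_8 = 46  w_9 = 114.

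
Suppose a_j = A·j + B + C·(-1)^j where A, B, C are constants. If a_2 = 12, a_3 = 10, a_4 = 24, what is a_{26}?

Write the equations: 2A + B + C = 12; 3A + B - C = 10; 4A + B + C = 24.
Subtracting the first from the second: A - 2C = -2.
Subtracting the second from the third: A + 2C = 14.
Solving: C = 4, A = 6, then B = -4.
So a_j = 6·j + (-4) + 4·(-1)^j; at j=26 this is 156.

156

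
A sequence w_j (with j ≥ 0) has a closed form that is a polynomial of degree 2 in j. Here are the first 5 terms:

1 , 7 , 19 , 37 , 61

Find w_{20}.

1261

1st diffs: 6, 12, 18, 24.
2nd diffs: 6, 6, 6 (constant).
So w_j = 3j^2 + 3j + 1.
Evaluating at j = 20 gives w_{20} = 1261.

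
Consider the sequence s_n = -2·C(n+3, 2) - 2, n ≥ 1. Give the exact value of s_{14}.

-274

C(17, 2) = 136, so s_{14} = -274.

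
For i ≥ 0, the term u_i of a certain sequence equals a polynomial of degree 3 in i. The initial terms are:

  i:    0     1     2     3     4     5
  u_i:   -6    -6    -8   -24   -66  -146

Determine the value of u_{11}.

1st diffs: 0, -2, -16, -42, -80.
2nd diffs: -2, -14, -26, -38.
3rd diffs: -12, -12, -12 (constant).
Newton forward-difference form: u_i = -6 + (-2)·C(i,2) + (-12)·C(i,3).
At i = 11: i = 11, so u_{11} = -6 - 110 - 1980 = -2096.

-2096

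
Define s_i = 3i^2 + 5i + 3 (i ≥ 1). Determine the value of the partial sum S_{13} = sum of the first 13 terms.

Over i = 1..13: Σi = 91, Σi² = 819.
Total = (3)·819 + (5)·91 + (3)·13 = 2951.

2951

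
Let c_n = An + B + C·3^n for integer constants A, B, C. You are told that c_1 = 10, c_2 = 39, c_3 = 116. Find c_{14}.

Write the equations: A + B + 3C = 10; 2A + B + 9C = 39; 3A + B + 27C = 116.
Subtracting the first from the second: A + 6C = 29.
Subtracting the second from the third: A + 18C = 77.
Solving: C = 4, A = 5, then B = -7.
Therefore c_{14} = 70 + (-7) + 4·4782969 = 19131939.

19131939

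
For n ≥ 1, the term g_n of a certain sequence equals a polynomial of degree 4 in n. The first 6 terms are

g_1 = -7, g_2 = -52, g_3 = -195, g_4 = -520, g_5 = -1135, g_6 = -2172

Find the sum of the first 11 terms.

-57530

1st diffs: -45, -143, -325, -615, -1037.
2nd diffs: -98, -182, -290, -422.
3rd diffs: -84, -108, -132.
4th diffs: -24, -24 (constant).
Newton forward-difference form: g_n = -7 + (-45)·C(n-1,1) + (-98)·C(n-1,2) + (-84)·C(n-1,3) + (-24)·C(n-1,4).
Continuing: …, -3787, -6160, -9495, -14020, …, g_{11} = -19987.
Summing n = 1..11 (11 terms) gives -57530.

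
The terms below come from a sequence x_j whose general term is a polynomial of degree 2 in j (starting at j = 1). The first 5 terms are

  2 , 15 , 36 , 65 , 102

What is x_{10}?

407

1st diffs: 13, 21, 29, 37.
2nd diffs: 8, 8, 8 (constant).
Newton forward-difference form: x_j = 2 + 13·C(j-1,1) + 8·C(j-1,2).
At j = 10: j-1 = 9, so x_{10} = 2 + 117 + 288 = 407.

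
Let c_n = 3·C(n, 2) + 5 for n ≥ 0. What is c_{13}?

239

C(13, 2) = 78, so c_{13} = 239.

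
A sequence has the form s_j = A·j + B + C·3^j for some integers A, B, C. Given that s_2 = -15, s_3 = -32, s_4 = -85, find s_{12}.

-531437

Plug in j = 2, 3, 4: 2A + B + 9C = -15; 3A + B + 27C = -32; 4A + B + 81C = -85.
Subtracting the first from the second: A + 18C = -17.
Subtracting the second from the third: A + 54C = -53.
Solving: C = -1, A = 1, then B = -8.
Hence s_{12} = 1·12 + (-8) + (-1)·531441 = -531437.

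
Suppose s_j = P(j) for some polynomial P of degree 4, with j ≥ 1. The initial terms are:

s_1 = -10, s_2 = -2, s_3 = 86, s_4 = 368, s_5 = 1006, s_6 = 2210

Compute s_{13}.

1st diffs: 8, 88, 282, 638, 1204.
2nd diffs: 80, 194, 356, 566.
3rd diffs: 114, 162, 210.
4th diffs: 48, 48 (constant).
Newton forward-difference form: s_j = -10 + 8·C(j-1,1) + 80·C(j-1,2) + 114·C(j-1,3) + 48·C(j-1,4).
At j = 13: j-1 = 12, so s_{13} = -10 + 96 + 5280 + 25080 + 23760 = 54206.

54206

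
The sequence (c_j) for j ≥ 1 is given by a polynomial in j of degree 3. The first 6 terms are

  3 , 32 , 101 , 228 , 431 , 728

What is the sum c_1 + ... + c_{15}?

1st diffs: 29, 69, 127, 203, 297.
2nd diffs: 40, 58, 76, 94.
3rd diffs: 18, 18, 18 (constant).
Newton forward-difference form: c_j = 3 + 29·C(j-1,1) + 40·C(j-1,2) + 18·C(j-1,3).
Continuing: …, 1137, 1676, 2363, 3216, …, c_{15} = 10601.
Summing j = 1..15 (15 terms) gives 45860.

45860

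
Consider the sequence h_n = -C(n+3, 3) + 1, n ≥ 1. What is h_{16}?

-968

C(19, 3) = 969, so h_{16} = -968.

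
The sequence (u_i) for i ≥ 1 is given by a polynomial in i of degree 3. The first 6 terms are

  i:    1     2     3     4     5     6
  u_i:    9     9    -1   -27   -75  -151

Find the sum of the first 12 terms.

1st diffs: 0, -10, -26, -48, -76.
2nd diffs: -10, -16, -22, -28.
3rd diffs: -6, -6, -6 (constant).
So u_i = -i^3 + i^2 + 4i + 5.
Continuing: …, -261, -411, -607, -855, …, u_{12} = -1531.
Summing i = 1..12 (12 terms) gives -5062.

-5062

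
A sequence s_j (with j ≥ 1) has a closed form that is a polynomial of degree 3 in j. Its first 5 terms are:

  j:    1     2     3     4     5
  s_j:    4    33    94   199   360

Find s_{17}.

11028

1st diffs: 29, 61, 105, 161.
2nd diffs: 32, 44, 56.
3rd diffs: 12, 12 (constant).
Newton forward-difference form: s_j = 4 + 29·C(j-1,1) + 32·C(j-1,2) + 12·C(j-1,3).
At j = 17: j-1 = 16, so s_{17} = 4 + 464 + 3840 + 6720 = 11028.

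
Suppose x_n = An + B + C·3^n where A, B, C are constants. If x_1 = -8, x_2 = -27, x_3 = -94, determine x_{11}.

The three given values yield: A + B + 3C = -8; 2A + B + 9C = -27; 3A + B + 27C = -94.
Subtracting the first from the second: A + 6C = -19.
Subtracting the second from the third: A + 18C = -67.
Solving: C = -4, A = 5, then B = -1.
Therefore x_{11} = 55 + (-1) + (-4)·177147 = -708534.

-708534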